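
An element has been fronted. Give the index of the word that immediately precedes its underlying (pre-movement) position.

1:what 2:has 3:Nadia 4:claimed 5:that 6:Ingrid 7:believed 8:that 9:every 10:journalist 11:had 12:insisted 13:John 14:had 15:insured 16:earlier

The displaced element is "what" (word 1).
It is linked across 3 clause boundaries (that → that → Ø).
It functions as the direct object of "insured", so the gap sits immediately after word 15 ("insured").
Base order: Nadia has claimed that Ingrid believed that every journalist had insisted John had insured what earlier.

15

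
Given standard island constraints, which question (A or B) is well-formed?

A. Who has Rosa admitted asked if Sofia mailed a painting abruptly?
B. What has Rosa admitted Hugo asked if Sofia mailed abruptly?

In B, the wh-phrase is extracted from inside a wh-island (introduced by "if"), which blocks movement.
In A, the extraction path crosses only that-complement boundaries, which are transparent.
So A is grammatical.

A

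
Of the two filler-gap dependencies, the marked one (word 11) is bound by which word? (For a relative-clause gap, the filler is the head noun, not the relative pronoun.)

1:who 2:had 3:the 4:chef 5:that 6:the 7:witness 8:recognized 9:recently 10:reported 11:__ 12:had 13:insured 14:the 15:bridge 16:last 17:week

1

The marked gap is the subject of "insured".
Its filler is the fronted wh-phrase "who", at word 1.
(The other dependency links word 4 to a gap after word 8.)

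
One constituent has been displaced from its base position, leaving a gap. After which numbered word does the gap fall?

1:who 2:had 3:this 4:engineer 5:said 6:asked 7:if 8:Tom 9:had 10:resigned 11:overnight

The displaced element is "who" (word 1).
It is linked across 1 clause boundary (Ø).
It functions as the subject of "asked", so the gap sits immediately after word 5 ("said").
Base order: This engineer had said that who asked if Tom had resigned overnight.

5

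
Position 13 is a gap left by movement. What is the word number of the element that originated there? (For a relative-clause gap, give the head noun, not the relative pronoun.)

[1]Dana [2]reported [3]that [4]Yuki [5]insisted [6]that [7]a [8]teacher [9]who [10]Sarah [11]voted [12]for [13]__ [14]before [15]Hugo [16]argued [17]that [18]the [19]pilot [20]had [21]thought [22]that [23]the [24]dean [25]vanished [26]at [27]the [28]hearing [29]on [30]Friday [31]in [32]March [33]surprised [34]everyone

8

The gap at 13 is the prepositional object of "voted", inside a relative clause.
The relative pronoun is "who" (word 9); it is bound by the head noun immediately before it.
Its filler is the head noun "teacher", at word 8.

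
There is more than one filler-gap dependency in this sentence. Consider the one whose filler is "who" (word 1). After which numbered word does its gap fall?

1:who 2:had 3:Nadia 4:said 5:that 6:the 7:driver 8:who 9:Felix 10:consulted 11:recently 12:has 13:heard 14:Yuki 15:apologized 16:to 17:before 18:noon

16

The displaced element is "who" (word 1).
It is linked across 2 clause boundaries (that → Ø).
It functions as the object of the preposition "to" of "apologized", so the gap sits immediately after word 16 ("to").
Base order: Nadia had said that the driver who Felix consulted recently has heard Yuki apologized to who before noon.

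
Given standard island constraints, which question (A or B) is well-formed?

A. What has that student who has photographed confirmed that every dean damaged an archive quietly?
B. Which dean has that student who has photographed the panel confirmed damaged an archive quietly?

B

In A, the wh-phrase is extracted from inside a complex-NP island (relative clause) (introduced by "who"), which blocks movement.
In B, the extraction path crosses only that-complement boundaries, which are transparent.
So B is grammatical.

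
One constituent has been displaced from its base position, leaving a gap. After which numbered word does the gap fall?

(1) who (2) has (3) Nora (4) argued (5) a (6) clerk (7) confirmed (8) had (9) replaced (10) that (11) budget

7

The displaced element is "who" (word 1).
It is linked across 2 clause boundaries (Ø → Ø).
It functions as the subject of "replaced", so the gap sits immediately after word 7 ("confirmed").
Base order: Nora has argued a clerk confirmed that who had replaced that budget.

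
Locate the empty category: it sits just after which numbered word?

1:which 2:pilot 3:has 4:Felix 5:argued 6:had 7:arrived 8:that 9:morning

5

The displaced element is "which pilot" (word 2).
It is linked across 1 clause boundary (Ø).
It functions as the subject of "arrived", so the gap sits immediately after word 5 ("argued").
Base order: Felix has argued that which pilot had arrived that morning.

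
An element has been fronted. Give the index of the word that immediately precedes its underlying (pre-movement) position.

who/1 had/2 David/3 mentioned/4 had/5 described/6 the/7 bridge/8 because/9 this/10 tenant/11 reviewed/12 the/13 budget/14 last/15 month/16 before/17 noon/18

The displaced element is "who" (word 1).
It is linked across 1 clause boundary (Ø).
It functions as the subject of "described", so the gap sits immediately after word 4 ("mentioned").
Base order: David had mentioned that who had described the bridge because this tenant reviewed the budget last month before noon.

4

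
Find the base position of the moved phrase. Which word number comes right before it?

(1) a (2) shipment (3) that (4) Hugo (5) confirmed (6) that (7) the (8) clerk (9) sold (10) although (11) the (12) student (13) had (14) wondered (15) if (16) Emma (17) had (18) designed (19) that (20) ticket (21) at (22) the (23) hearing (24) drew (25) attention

9

The displaced element is "a shipment" (word 2).
It is linked across 1 clause boundary (that).
It functions as the direct object of "sold", so the gap sits immediately after word 9 ("sold").
Base order: Hugo confirmed that the clerk sold a shipment although the student had wondered if Emma had designed that ticket at the hearing.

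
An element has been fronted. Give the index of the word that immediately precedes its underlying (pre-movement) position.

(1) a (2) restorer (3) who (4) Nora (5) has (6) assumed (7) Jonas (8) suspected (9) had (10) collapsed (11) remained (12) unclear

8

The displaced element is "a restorer" (word 2).
It is linked across 2 clause boundaries (Ø → Ø).
It functions as the subject of "collapsed", so the gap sits immediately after word 8 ("suspected").
Base order: Nora has assumed Jonas suspected that a restorer had collapsed.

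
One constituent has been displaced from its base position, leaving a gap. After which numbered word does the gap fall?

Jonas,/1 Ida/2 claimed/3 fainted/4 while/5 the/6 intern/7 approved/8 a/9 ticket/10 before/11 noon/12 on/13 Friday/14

The displaced element is "Jonas" (word 1).
It is linked across 1 clause boundary (Ø).
It functions as the subject of "fainted", so the gap sits immediately after word 3 ("claimed").
Base order: Ida claimed that Jonas fainted while the intern approved a ticket before noon on Friday.

3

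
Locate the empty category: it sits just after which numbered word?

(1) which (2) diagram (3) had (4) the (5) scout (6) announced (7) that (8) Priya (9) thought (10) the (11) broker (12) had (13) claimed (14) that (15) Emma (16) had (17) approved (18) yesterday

17

The displaced element is "which diagram" (word 2).
It is linked across 3 clause boundaries (that → Ø → that).
It functions as the direct object of "approved", so the gap sits immediately after word 17 ("approved").
Base order: The scout had announced that Priya thought the broker had claimed that Emma had approved which diagram yesterday.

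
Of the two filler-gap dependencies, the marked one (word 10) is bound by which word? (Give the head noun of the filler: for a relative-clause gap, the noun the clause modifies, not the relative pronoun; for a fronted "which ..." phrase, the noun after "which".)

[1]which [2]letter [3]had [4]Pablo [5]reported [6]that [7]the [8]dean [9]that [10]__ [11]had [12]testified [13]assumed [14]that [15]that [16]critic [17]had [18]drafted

The marked gap is inside the relative clause, the subject of "testified".
Its filler is the head noun "dean" (via "that"), at word 8.
(The other dependency links word 2 to a gap after word 18.)

8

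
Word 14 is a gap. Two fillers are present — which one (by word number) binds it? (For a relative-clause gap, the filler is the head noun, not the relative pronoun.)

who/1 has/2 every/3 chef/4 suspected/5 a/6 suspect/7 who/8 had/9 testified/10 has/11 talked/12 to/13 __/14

The marked gap is the object of the preposition "to" of "talked".
Its filler is the fronted wh-phrase "who", at word 1.
(The other dependency links word 7 to a gap after word 8.)

1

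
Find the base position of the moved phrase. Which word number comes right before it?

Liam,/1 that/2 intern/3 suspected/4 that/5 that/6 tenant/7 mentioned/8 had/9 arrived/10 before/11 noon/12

The displaced element is "Liam" (word 1).
It is linked across 2 clause boundaries (that → Ø).
It functions as the subject of "arrived", so the gap sits immediately after word 8 ("mentioned").
Base order: That intern suspected that that tenant mentioned Liam had arrived before noon.

8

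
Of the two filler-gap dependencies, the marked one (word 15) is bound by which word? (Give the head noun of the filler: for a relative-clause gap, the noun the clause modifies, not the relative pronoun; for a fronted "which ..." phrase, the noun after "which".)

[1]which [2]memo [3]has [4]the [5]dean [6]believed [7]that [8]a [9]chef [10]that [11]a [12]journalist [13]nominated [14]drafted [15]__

The marked gap is the direct object of "drafted".
Its filler is the fronted wh-phrase "which memo", at word 2.
(The other dependency links word 9 to a gap after word 13.)

2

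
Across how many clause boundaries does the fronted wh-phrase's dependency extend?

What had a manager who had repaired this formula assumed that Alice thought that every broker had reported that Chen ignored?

"what" is extracted from the object of "ignored".
Boundaries crossed, outermost first: [that], [that], [that] — 3 in total.

3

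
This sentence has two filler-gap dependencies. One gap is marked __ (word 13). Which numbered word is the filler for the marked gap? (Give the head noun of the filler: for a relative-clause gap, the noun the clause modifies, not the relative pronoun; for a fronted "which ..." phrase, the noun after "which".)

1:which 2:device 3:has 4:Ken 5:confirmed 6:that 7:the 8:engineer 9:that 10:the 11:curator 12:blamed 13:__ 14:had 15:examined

8

The marked gap is inside the relative clause, the direct object of "blamed".
Its filler is the head noun "engineer" (via "that"), at word 8.
(The other dependency links word 2 to a gap after word 15.)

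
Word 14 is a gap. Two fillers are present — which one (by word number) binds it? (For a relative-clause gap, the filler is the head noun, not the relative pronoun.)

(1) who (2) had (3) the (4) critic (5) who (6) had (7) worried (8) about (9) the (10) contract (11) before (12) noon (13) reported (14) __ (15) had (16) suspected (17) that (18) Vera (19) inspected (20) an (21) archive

1

The marked gap is the subject of "suspected".
Its filler is the fronted wh-phrase "who", at word 1.
(The other dependency links word 4 to a gap after word 5.)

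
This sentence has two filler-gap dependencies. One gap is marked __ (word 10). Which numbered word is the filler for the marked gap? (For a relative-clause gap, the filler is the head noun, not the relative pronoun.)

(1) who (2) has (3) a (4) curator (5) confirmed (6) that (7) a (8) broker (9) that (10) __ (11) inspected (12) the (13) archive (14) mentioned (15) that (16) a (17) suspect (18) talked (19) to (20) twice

The marked gap is inside the relative clause, the subject of "inspected".
Its filler is the head noun "broker" (via "that"), at word 8.
(The other dependency links word 1 to a gap after word 19.)

8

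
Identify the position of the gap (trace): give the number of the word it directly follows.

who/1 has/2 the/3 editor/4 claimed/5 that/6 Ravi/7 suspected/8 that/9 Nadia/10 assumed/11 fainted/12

The displaced element is "who" (word 1).
It is linked across 3 clause boundaries (that → that → Ø).
It functions as the subject of "fainted", so the gap sits immediately after word 11 ("assumed").
Base order: The editor has claimed that Ravi suspected that Nadia assumed who fainted.

11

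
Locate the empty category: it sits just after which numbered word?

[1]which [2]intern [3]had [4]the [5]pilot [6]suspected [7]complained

The displaced element is "which intern" (word 2).
It is linked across 1 clause boundary (Ø).
It functions as the subject of "complained", so the gap sits immediately after word 6 ("suspected").
Base order: The pilot had suspected that which intern complained.

6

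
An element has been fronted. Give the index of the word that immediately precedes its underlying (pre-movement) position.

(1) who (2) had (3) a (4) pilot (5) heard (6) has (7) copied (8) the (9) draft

5

The displaced element is "who" (word 1).
It is linked across 1 clause boundary (Ø).
It functions as the subject of "copied", so the gap sits immediately after word 5 ("heard").
Base order: A pilot had heard that who has copied the draft.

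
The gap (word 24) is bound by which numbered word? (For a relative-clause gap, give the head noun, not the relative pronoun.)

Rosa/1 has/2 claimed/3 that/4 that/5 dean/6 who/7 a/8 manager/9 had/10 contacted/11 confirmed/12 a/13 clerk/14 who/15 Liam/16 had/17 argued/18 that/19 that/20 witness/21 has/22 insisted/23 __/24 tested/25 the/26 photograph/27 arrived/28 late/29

14

The gap at 24 is the subject of "tested", inside a relative clause.
The relative pronoun is "who" (word 15); it is bound by the head noun immediately before it.
Its filler is the head noun "clerk", at word 14.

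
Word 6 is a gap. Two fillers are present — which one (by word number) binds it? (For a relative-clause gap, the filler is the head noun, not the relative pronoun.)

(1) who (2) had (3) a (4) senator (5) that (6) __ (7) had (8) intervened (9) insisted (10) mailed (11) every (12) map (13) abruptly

The marked gap is inside the relative clause, the subject of "intervened".
Its filler is the head noun "senator" (via "that"), at word 4.
(The other dependency links word 1 to a gap after word 9.)

4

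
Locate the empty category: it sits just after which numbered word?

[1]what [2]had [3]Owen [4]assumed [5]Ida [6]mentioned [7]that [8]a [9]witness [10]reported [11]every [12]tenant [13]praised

13

The displaced element is "what" (word 1).
It is linked across 3 clause boundaries (Ø → that → Ø).
It functions as the direct object of "praised", so the gap sits immediately after word 13 ("praised").
Base order: Owen had assumed Ida mentioned that a witness reported every tenant praised what.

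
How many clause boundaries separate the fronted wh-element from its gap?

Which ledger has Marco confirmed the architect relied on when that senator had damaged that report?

"which ledger" is extracted from the PP object of "relied".
Boundaries crossed, outermost first: [Ø] — 1 in total.

1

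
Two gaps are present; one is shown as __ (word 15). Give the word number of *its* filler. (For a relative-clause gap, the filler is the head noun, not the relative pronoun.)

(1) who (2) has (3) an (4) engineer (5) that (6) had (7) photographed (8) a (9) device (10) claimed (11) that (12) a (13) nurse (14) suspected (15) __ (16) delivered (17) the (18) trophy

The marked gap is the subject of "delivered".
Its filler is the fronted wh-phrase "who", at word 1.
(The other dependency links word 4 to a gap after word 5.)

1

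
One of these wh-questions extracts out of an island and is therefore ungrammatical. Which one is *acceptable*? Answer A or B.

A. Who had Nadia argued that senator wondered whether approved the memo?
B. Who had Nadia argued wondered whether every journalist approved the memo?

In A, the wh-phrase is extracted from inside a wh-island (introduced by "whether"), which blocks movement.
In B, the extraction path crosses only that-complement boundaries, which are transparent.
So B is grammatical.

B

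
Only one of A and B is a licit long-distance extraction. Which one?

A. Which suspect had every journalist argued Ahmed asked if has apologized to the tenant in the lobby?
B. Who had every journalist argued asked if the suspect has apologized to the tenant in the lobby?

In A, the wh-phrase is extracted from inside a wh-island (introduced by "if"), which blocks movement.
In B, the extraction path crosses only that-complement boundaries, which are transparent.
So B is grammatical.

B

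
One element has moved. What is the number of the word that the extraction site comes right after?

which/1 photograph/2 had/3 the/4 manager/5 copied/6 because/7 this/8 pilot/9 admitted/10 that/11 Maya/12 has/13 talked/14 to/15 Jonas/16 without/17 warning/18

6

The displaced element is "which photograph" (word 2).
It functions as the direct object of "copied", so the gap sits immediately after word 6 ("copied").
Base order: The manager had copied which photograph because this pilot admitted that Maya has talked to Jonas without warning.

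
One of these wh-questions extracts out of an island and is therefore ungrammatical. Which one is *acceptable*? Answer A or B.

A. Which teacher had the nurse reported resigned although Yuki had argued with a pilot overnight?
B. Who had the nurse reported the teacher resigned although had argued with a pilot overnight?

A

In B, the wh-phrase is extracted from inside an adjunct island (introduced by "although"), which blocks movement.
In A, the extraction path crosses only that-complement boundaries, which are transparent.
So A is grammatical.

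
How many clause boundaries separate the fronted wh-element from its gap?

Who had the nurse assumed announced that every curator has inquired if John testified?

"who" is extracted from the subject of "announced".
Boundaries crossed, outermost first: [Ø] — 1 in total.

1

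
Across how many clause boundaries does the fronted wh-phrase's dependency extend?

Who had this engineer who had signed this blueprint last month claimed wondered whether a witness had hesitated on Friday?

1

"who" is extracted from the subject of "wondered".
Boundaries crossed, outermost first: [Ø] — 1 in total.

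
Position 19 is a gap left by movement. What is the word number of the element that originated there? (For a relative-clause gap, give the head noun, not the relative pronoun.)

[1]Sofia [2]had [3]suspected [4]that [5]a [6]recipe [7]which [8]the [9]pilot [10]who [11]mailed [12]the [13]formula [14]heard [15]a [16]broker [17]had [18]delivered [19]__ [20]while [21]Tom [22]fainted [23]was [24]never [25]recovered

6

The gap at 19 is the object of "delivered", inside a relative clause.
The relative pronoun is "which" (word 7); it is bound by the head noun immediately before it.
Its filler is the head noun "recipe", at word 6.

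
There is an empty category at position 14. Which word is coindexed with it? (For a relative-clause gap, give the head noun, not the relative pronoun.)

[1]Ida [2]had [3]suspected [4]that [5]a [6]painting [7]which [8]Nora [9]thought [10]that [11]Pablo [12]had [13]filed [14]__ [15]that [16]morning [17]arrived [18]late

The gap at 14 is the object of "filed", inside a relative clause.
The relative pronoun is "which" (word 7); it is bound by the head noun immediately before it.
Its filler is the head noun "painting", at word 6.

6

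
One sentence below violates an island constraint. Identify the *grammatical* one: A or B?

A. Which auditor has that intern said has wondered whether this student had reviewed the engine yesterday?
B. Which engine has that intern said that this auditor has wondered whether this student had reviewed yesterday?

A

In B, the wh-phrase is extracted from inside a wh-island (introduced by "whether"), which blocks movement.
In A, the extraction path crosses only that-complement boundaries, which are transparent.
So A is grammatical.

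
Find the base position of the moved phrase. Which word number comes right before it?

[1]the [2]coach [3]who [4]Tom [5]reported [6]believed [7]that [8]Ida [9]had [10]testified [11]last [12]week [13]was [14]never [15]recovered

5

The displaced element is "the coach" (word 2).
It is linked across 1 clause boundary (Ø).
It functions as the subject of "believed", so the gap sits immediately after word 5 ("reported").
Base order: Tom reported that the coach believed that Ida had testified last week.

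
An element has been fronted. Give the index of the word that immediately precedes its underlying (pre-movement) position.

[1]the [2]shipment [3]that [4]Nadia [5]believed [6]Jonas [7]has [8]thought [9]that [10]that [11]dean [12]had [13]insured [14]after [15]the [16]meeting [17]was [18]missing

The displaced element is "the shipment" (word 2).
It is linked across 2 clause boundaries (Ø → that).
It functions as the direct object of "insured", so the gap sits immediately after word 13 ("insured").
Base order: Nadia believed Jonas has thought that that dean had insured the shipment after the meeting.

13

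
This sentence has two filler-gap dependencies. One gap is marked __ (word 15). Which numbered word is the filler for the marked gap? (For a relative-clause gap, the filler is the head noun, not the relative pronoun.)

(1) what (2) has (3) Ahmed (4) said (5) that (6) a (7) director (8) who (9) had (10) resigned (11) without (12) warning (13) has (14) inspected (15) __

1

The marked gap is the direct object of "inspected".
Its filler is the fronted wh-phrase "what", at word 1.
(The other dependency links word 7 to a gap after word 8.)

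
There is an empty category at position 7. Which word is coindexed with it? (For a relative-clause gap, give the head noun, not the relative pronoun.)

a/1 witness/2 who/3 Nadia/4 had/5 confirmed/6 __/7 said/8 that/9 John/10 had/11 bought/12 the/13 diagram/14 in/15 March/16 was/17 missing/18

2

The gap at 7 is the subject of "said", inside a relative clause.
The relative pronoun is "who" (word 3); it is bound by the head noun immediately before it.
Its filler is the head noun "witness", at word 2.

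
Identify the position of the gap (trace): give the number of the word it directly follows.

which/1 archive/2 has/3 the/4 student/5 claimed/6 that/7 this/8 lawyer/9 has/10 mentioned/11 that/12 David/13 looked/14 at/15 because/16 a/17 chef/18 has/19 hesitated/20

15

The displaced element is "which archive" (word 2).
It is linked across 2 clause boundaries (that → that).
It functions as the object of the preposition "at" of "looked", so the gap sits immediately after word 15 ("at").
Base order: The student has claimed that this lawyer has mentioned that David looked at which archive because a chef has hesitated.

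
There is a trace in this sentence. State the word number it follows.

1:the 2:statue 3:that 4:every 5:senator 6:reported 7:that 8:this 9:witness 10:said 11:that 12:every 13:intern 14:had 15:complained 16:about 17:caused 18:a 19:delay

The displaced element is "the statue" (word 2).
It is linked across 2 clause boundaries (that → that).
It functions as the object of the preposition "about" of "complained", so the gap sits immediately after word 16 ("about").
Base order: Every senator reported that this witness said that every intern had complained about the statue.

16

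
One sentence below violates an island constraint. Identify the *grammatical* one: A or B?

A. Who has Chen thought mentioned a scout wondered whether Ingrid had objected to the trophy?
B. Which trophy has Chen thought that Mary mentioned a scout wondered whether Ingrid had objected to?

A

In B, the wh-phrase is extracted from inside a wh-island (introduced by "whether"), which blocks movement.
In A, the extraction path crosses only that-complement boundaries, which are transparent.
So A is grammatical.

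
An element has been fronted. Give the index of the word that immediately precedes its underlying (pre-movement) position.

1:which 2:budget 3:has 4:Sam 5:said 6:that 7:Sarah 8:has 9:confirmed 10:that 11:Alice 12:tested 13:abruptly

12

The displaced element is "which budget" (word 2).
It is linked across 2 clause boundaries (that → that).
It functions as the direct object of "tested", so the gap sits immediately after word 12 ("tested").
Base order: Sam has said that Sarah has confirmed that Alice tested which budget abruptly.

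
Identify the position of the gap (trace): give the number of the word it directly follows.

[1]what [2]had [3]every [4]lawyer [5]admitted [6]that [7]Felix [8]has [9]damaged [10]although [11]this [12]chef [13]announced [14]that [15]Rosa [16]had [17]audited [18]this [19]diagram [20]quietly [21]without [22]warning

The displaced element is "what" (word 1).
It is linked across 1 clause boundary (that).
It functions as the direct object of "damaged", so the gap sits immediately after word 9 ("damaged").
Base order: Every lawyer had admitted that Felix has damaged what although this chef announced that Rosa had audited this diagram quietly without warning.

9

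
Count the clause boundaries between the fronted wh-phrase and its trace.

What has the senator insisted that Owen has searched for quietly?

1

"what" is extracted from the PP object of "searched".
Boundaries crossed, outermost first: [that] — 1 in total.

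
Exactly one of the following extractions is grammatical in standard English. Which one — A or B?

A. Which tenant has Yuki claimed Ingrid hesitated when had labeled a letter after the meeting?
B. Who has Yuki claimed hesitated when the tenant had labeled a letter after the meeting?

In A, the wh-phrase is extracted from inside an adjunct island (introduced by "when"), which blocks movement.
In B, the extraction path crosses only that-complement boundaries, which are transparent.
So B is grammatical.

B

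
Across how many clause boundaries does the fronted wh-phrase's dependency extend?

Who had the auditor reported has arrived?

"who" is extracted from the subject of "arrived".
Boundaries crossed, outermost first: [Ø] — 1 in total.

1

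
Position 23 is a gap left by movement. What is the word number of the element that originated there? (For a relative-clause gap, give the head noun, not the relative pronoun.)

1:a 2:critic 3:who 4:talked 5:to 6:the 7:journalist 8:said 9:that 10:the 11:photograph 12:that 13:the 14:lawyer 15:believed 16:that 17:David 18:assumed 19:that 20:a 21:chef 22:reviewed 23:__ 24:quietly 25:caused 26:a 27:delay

11

The gap at 23 is the object of "reviewed", inside a relative clause.
The relative pronoun is "that" (word 12); it is bound by the head noun immediately before it.
Its filler is the head noun "photograph", at word 11.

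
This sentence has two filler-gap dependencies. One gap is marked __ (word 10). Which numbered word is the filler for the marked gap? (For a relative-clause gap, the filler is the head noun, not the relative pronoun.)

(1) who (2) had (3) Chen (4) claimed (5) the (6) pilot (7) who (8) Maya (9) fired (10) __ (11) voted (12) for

6

The marked gap is inside the relative clause, the direct object of "fired".
Its filler is the head noun "pilot" (via "who"), at word 6.
(The other dependency links word 1 to a gap after word 12.)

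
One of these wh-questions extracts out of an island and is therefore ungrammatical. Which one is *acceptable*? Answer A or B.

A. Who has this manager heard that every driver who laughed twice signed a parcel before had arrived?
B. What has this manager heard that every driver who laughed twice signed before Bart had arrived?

B

In A, the wh-phrase is extracted from inside an adjunct island (introduced by "before"), which blocks movement.
In B, the extraction path crosses only that-complement boundaries, which are transparent.
So B is grammatical.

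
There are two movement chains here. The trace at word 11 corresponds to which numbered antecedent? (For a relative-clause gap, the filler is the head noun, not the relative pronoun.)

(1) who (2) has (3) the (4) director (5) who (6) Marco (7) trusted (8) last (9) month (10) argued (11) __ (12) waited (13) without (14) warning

1

The marked gap is the subject of "waited".
Its filler is the fronted wh-phrase "who", at word 1.
(The other dependency links word 4 to a gap after word 7.)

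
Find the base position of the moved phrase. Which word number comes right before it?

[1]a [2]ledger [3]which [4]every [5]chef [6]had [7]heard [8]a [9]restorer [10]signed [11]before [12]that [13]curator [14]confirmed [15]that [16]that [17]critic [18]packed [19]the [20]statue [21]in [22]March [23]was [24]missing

10

The displaced element is "a ledger" (word 2).
It is linked across 1 clause boundary (Ø).
It functions as the direct object of "signed", so the gap sits immediately after word 10 ("signed").
Base order: Every chef had heard a restorer signed a ledger before that curator confirmed that that critic packed the statue in March.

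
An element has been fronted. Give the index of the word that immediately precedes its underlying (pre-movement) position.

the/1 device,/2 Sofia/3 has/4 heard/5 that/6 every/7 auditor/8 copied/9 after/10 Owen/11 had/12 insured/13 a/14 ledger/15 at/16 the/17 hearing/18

The displaced element is "the device" (word 2).
It is linked across 1 clause boundary (that).
It functions as the direct object of "copied", so the gap sits immediately after word 9 ("copied").
Base order: Sofia has heard that every auditor copied the device after Owen had insured a ledger at the hearing.

9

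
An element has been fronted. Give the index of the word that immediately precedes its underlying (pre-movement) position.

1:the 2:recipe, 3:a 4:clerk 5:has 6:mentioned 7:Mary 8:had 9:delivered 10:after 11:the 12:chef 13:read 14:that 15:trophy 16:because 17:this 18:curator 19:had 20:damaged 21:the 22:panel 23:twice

The displaced element is "the recipe" (word 2).
It is linked across 1 clause boundary (Ø).
It functions as the direct object of "delivered", so the gap sits immediately after word 9 ("delivered").
Base order: A clerk has mentioned Mary had delivered the recipe after the chef read that trophy because this curator had damaged the panel twice.

9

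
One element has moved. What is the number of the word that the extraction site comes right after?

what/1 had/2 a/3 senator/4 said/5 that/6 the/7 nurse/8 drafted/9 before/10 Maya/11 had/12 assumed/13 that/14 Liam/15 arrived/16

The displaced element is "what" (word 1).
It is linked across 1 clause boundary (that).
It functions as the direct object of "drafted", so the gap sits immediately after word 9 ("drafted").
Base order: A senator had said that the nurse drafted what before Maya had assumed that Liam arrived.

9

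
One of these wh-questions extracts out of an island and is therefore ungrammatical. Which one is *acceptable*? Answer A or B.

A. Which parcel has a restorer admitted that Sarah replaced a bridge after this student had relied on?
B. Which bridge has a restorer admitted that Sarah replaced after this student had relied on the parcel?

In A, the wh-phrase is extracted from inside an adjunct island (introduced by "after"), which blocks movement.
In B, the extraction path crosses only that-complement boundaries, which are transparent.
So B is grammatical.

B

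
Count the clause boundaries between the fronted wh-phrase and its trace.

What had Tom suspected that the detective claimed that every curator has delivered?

"what" is extracted from the object of "delivered".
Boundaries crossed, outermost first: [that], [that] — 2 in total.

2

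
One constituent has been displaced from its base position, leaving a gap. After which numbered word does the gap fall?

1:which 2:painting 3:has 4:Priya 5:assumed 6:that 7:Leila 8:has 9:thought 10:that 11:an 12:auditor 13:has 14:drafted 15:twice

14

The displaced element is "which painting" (word 2).
It is linked across 2 clause boundaries (that → that).
It functions as the direct object of "drafted", so the gap sits immediately after word 14 ("drafted").
Base order: Priya has assumed that Leila has thought that an auditor has drafted which painting twice.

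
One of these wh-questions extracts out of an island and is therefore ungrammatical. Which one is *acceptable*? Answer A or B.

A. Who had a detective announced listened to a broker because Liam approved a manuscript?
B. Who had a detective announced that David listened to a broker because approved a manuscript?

In B, the wh-phrase is extracted from inside an adjunct island (introduced by "because"), which blocks movement.
In A, the extraction path crosses only that-complement boundaries, which are transparent.
So A is grammatical.

A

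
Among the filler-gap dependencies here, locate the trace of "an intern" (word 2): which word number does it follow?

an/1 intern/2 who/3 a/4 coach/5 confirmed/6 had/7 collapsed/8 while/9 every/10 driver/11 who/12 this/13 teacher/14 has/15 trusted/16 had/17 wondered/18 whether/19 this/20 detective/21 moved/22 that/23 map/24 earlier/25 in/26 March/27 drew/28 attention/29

The displaced element is "an intern" (word 2).
It is linked across 1 clause boundary (Ø).
It functions as the subject of "collapsed", so the gap sits immediately after word 6 ("confirmed").
Base order: A coach confirmed that an intern had collapsed while every driver who this teacher has trusted had wondered whether this detective moved that map earlier in March.

6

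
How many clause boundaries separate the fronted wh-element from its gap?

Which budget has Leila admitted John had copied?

"which budget" is extracted from the object of "copied".
Boundaries crossed, outermost first: [Ø] — 1 in total.

1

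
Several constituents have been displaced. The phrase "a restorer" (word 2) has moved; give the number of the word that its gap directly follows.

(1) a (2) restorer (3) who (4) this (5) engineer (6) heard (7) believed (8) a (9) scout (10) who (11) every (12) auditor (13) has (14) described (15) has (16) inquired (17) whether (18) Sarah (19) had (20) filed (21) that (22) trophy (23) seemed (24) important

The displaced element is "a restorer" (word 2).
It is linked across 1 clause boundary (Ø).
It functions as the subject of "believed", so the gap sits immediately after word 6 ("heard").
Base order: This engineer heard that a restorer believed a scout who every auditor has described has inquired whether Sarah had filed that trophy.

6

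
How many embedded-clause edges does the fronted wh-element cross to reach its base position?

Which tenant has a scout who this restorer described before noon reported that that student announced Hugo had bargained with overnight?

"which tenant" is extracted from the PP object of "bargained".
Boundaries crossed, outermost first: [that], [Ø] — 2 in total.

2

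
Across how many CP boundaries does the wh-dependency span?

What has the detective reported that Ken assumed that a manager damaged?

"what" is extracted from the object of "damaged".
Boundaries crossed, outermost first: [that], [that] — 2 in total.

2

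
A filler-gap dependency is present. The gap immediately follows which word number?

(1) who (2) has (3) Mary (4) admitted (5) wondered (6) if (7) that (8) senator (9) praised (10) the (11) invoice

4

The displaced element is "who" (word 1).
It is linked across 1 clause boundary (Ø).
It functions as the subject of "wondered", so the gap sits immediately after word 4 ("admitted").
Base order: Mary has admitted that who wondered if that senator praised the invoice.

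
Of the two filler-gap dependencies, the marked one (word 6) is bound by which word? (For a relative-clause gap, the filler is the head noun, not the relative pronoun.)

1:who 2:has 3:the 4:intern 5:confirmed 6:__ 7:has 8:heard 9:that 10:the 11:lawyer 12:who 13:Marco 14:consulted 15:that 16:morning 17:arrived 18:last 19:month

1

The marked gap is the subject of "heard".
Its filler is the fronted wh-phrase "who", at word 1.
(The other dependency links word 11 to a gap after word 14.)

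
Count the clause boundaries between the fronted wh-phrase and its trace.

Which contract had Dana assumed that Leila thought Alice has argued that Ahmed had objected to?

3

"which contract" is extracted from the PP object of "objected".
Boundaries crossed, outermost first: [that], [Ø], [that] — 3 in total.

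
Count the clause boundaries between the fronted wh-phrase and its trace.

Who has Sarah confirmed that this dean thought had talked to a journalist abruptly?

2

"who" is extracted from the subject of "talked".
Boundaries crossed, outermost first: [that], [Ø] — 2 in total.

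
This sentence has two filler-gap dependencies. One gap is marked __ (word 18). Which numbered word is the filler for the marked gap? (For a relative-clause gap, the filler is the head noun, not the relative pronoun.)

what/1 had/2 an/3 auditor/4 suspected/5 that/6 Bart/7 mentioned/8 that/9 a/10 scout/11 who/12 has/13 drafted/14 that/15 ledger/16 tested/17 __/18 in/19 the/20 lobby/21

The marked gap is the direct object of "tested".
Its filler is the fronted wh-phrase "what", at word 1.
(The other dependency links word 11 to a gap after word 12.)

1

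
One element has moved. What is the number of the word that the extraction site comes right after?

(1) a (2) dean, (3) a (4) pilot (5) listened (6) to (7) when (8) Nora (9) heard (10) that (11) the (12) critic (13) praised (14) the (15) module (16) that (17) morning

6

The displaced element is "a dean" (word 2).
It functions as the object of the preposition "to" of "listened", so the gap sits immediately after word 6 ("to").
Base order: A pilot listened to a dean when Nora heard that the critic praised the module that morning.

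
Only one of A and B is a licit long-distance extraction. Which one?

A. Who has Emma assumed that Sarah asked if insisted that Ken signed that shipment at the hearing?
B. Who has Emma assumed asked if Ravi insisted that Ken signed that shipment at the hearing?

B

In A, the wh-phrase is extracted from inside a wh-island (introduced by "if"), which blocks movement.
In B, the extraction path crosses only that-complement boundaries, which are transparent.
So B is grammatical.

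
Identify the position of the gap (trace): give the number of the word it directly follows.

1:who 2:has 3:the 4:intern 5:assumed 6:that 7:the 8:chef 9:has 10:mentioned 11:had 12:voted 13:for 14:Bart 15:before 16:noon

10

The displaced element is "who" (word 1).
It is linked across 2 clause boundaries (that → Ø).
It functions as the subject of "voted", so the gap sits immediately after word 10 ("mentioned").
Base order: The intern has assumed that the chef has mentioned that who had voted for Bart before noon.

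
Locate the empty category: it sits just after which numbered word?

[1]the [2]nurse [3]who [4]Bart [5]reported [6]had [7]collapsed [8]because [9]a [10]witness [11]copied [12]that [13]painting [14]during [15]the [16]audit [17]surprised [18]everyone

5

The displaced element is "the nurse" (word 2).
It is linked across 1 clause boundary (Ø).
It functions as the subject of "collapsed", so the gap sits immediately after word 5 ("reported").
Base order: Bart reported that the nurse had collapsed because a witness copied that painting during the audit.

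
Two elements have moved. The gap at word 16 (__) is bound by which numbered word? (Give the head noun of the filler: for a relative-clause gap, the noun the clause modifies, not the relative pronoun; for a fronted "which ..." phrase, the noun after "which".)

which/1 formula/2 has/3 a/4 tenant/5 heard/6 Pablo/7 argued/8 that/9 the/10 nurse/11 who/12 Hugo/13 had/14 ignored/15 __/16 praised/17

The marked gap is inside the relative clause, the direct object of "ignored".
Its filler is the head noun "nurse" (via "who"), at word 11.
(The other dependency links word 2 to a gap after word 17.)

11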